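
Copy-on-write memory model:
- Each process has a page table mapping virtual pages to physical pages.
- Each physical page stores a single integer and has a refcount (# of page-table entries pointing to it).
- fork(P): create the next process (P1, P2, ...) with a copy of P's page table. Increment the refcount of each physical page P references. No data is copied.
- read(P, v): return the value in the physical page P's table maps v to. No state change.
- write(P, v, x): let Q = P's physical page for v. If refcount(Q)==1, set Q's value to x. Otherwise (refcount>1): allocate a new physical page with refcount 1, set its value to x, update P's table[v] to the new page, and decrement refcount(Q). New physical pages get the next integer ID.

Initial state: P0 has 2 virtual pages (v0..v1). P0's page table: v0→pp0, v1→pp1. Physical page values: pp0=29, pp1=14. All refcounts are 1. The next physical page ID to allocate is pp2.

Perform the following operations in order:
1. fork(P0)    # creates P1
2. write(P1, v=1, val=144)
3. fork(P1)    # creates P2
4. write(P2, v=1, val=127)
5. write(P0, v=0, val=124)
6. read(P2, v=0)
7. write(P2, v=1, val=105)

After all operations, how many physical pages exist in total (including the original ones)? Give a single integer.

Answer: 5

Derivation:
Op 1: fork(P0) -> P1. 2 ppages; refcounts: pp0:2 pp1:2
Op 2: write(P1, v1, 144). refcount(pp1)=2>1 -> COPY to pp2. 3 ppages; refcounts: pp0:2 pp1:1 pp2:1
Op 3: fork(P1) -> P2. 3 ppages; refcounts: pp0:3 pp1:1 pp2:2
Op 4: write(P2, v1, 127). refcount(pp2)=2>1 -> COPY to pp3. 4 ppages; refcounts: pp0:3 pp1:1 pp2:1 pp3:1
Op 5: write(P0, v0, 124). refcount(pp0)=3>1 -> COPY to pp4. 5 ppages; refcounts: pp0:2 pp1:1 pp2:1 pp3:1 pp4:1
Op 6: read(P2, v0) -> 29. No state change.
Op 7: write(P2, v1, 105). refcount(pp3)=1 -> write in place. 5 ppages; refcounts: pp0:2 pp1:1 pp2:1 pp3:1 pp4:1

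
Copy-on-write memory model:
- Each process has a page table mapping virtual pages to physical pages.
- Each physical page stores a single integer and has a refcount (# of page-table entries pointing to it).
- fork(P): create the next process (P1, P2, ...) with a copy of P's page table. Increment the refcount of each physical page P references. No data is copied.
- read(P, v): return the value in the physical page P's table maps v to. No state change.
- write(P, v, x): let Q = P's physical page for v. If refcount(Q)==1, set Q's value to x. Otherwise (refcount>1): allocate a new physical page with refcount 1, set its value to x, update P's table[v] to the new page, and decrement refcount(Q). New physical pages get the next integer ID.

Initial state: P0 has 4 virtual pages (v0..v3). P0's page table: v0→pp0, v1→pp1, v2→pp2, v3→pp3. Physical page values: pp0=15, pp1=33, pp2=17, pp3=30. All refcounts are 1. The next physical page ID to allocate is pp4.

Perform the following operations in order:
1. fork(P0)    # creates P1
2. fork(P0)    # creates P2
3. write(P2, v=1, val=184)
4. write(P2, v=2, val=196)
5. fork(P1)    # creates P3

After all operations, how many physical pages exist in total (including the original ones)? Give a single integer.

Answer: 6

Derivation:
Op 1: fork(P0) -> P1. 4 ppages; refcounts: pp0:2 pp1:2 pp2:2 pp3:2
Op 2: fork(P0) -> P2. 4 ppages; refcounts: pp0:3 pp1:3 pp2:3 pp3:3
Op 3: write(P2, v1, 184). refcount(pp1)=3>1 -> COPY to pp4. 5 ppages; refcounts: pp0:3 pp1:2 pp2:3 pp3:3 pp4:1
Op 4: write(P2, v2, 196). refcount(pp2)=3>1 -> COPY to pp5. 6 ppages; refcounts: pp0:3 pp1:2 pp2:2 pp3:3 pp4:1 pp5:1
Op 5: fork(P1) -> P3. 6 ppages; refcounts: pp0:4 pp1:3 pp2:3 pp3:4 pp4:1 pp5:1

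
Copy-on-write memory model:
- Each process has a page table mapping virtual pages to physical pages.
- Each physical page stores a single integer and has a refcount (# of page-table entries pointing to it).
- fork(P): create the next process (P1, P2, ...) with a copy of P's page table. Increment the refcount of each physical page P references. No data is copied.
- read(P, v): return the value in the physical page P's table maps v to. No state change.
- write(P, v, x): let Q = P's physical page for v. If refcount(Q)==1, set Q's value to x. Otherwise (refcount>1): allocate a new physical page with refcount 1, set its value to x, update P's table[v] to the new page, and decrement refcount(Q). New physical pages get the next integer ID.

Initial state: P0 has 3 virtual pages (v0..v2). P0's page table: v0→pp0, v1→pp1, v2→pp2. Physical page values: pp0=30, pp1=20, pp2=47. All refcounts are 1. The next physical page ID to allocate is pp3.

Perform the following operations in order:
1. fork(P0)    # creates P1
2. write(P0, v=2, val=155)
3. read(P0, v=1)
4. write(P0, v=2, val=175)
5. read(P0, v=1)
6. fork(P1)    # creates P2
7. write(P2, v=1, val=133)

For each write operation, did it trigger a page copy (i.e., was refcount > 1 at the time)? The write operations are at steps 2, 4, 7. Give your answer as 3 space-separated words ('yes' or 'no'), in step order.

Op 1: fork(P0) -> P1. 3 ppages; refcounts: pp0:2 pp1:2 pp2:2
Op 2: write(P0, v2, 155). refcount(pp2)=2>1 -> COPY to pp3. 4 ppages; refcounts: pp0:2 pp1:2 pp2:1 pp3:1
Op 3: read(P0, v1) -> 20. No state change.
Op 4: write(P0, v2, 175). refcount(pp3)=1 -> write in place. 4 ppages; refcounts: pp0:2 pp1:2 pp2:1 pp3:1
Op 5: read(P0, v1) -> 20. No state change.
Op 6: fork(P1) -> P2. 4 ppages; refcounts: pp0:3 pp1:3 pp2:2 pp3:1
Op 7: write(P2, v1, 133). refcount(pp1)=3>1 -> COPY to pp4. 5 ppages; refcounts: pp0:3 pp1:2 pp2:2 pp3:1 pp4:1

yes no yes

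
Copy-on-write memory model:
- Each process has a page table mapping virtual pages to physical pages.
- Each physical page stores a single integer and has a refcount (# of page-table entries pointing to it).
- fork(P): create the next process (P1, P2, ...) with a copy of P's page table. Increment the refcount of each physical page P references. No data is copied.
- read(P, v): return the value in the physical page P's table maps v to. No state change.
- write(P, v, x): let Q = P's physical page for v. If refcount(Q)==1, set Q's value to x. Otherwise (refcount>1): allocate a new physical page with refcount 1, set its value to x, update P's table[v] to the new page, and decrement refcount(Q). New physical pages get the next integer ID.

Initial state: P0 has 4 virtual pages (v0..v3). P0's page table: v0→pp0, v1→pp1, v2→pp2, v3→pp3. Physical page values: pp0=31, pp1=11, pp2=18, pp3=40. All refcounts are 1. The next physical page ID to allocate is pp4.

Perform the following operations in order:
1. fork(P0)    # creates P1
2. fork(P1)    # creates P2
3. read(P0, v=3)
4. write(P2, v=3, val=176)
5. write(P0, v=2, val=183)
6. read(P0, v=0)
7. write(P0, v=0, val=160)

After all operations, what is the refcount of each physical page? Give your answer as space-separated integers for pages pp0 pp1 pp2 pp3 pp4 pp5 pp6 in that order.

Op 1: fork(P0) -> P1. 4 ppages; refcounts: pp0:2 pp1:2 pp2:2 pp3:2
Op 2: fork(P1) -> P2. 4 ppages; refcounts: pp0:3 pp1:3 pp2:3 pp3:3
Op 3: read(P0, v3) -> 40. No state change.
Op 4: write(P2, v3, 176). refcount(pp3)=3>1 -> COPY to pp4. 5 ppages; refcounts: pp0:3 pp1:3 pp2:3 pp3:2 pp4:1
Op 5: write(P0, v2, 183). refcount(pp2)=3>1 -> COPY to pp5. 6 ppages; refcounts: pp0:3 pp1:3 pp2:2 pp3:2 pp4:1 pp5:1
Op 6: read(P0, v0) -> 31. No state change.
Op 7: write(P0, v0, 160). refcount(pp0)=3>1 -> COPY to pp6. 7 ppages; refcounts: pp0:2 pp1:3 pp2:2 pp3:2 pp4:1 pp5:1 pp6:1

Answer: 2 3 2 2 1 1 1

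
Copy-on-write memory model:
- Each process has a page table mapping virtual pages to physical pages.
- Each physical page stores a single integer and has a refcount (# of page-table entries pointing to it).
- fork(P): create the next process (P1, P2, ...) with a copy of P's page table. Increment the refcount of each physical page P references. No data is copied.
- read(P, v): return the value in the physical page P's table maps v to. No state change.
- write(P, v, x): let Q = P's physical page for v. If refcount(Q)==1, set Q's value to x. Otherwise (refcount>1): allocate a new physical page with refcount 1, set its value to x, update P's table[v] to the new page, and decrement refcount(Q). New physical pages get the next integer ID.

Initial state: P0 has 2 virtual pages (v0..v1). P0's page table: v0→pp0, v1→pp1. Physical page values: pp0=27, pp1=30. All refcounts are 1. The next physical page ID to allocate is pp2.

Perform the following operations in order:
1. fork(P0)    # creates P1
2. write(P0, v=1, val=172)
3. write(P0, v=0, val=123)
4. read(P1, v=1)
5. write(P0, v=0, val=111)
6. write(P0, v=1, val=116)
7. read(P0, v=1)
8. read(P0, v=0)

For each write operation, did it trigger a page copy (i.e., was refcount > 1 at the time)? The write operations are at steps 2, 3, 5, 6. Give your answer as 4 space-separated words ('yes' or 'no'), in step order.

Op 1: fork(P0) -> P1. 2 ppages; refcounts: pp0:2 pp1:2
Op 2: write(P0, v1, 172). refcount(pp1)=2>1 -> COPY to pp2. 3 ppages; refcounts: pp0:2 pp1:1 pp2:1
Op 3: write(P0, v0, 123). refcount(pp0)=2>1 -> COPY to pp3. 4 ppages; refcounts: pp0:1 pp1:1 pp2:1 pp3:1
Op 4: read(P1, v1) -> 30. No state change.
Op 5: write(P0, v0, 111). refcount(pp3)=1 -> write in place. 4 ppages; refcounts: pp0:1 pp1:1 pp2:1 pp3:1
Op 6: write(P0, v1, 116). refcount(pp2)=1 -> write in place. 4 ppages; refcounts: pp0:1 pp1:1 pp2:1 pp3:1
Op 7: read(P0, v1) -> 116. No state change.
Op 8: read(P0, v0) -> 111. No state change.

yes yes no no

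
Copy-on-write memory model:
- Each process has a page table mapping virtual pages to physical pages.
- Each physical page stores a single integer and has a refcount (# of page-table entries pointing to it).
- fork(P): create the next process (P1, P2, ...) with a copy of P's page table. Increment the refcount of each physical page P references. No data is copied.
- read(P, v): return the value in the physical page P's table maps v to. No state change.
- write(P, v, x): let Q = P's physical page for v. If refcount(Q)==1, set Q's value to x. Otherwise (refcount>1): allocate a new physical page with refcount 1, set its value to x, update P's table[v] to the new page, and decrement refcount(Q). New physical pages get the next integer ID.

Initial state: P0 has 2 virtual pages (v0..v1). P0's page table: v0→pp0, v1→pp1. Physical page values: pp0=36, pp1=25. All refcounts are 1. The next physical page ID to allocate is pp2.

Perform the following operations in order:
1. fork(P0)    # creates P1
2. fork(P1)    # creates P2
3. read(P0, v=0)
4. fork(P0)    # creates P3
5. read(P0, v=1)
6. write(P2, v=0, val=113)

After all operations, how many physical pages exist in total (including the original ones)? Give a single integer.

Answer: 3

Derivation:
Op 1: fork(P0) -> P1. 2 ppages; refcounts: pp0:2 pp1:2
Op 2: fork(P1) -> P2. 2 ppages; refcounts: pp0:3 pp1:3
Op 3: read(P0, v0) -> 36. No state change.
Op 4: fork(P0) -> P3. 2 ppages; refcounts: pp0:4 pp1:4
Op 5: read(P0, v1) -> 25. No state change.
Op 6: write(P2, v0, 113). refcount(pp0)=4>1 -> COPY to pp2. 3 ppages; refcounts: pp0:3 pp1:4 pp2:1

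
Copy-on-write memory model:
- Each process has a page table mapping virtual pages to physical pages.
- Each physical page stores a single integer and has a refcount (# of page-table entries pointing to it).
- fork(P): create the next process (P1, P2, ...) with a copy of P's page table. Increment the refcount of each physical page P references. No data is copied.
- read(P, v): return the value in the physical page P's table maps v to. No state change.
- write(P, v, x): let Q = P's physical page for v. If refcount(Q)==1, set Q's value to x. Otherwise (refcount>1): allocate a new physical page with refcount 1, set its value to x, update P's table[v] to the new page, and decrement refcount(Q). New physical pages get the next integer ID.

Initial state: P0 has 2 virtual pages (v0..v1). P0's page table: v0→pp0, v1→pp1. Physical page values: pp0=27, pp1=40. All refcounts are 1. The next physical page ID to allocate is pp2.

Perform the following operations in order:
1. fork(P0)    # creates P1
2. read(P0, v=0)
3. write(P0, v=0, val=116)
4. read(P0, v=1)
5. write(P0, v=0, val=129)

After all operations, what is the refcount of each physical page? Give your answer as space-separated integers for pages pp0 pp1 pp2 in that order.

Answer: 1 2 1

Derivation:
Op 1: fork(P0) -> P1. 2 ppages; refcounts: pp0:2 pp1:2
Op 2: read(P0, v0) -> 27. No state change.
Op 3: write(P0, v0, 116). refcount(pp0)=2>1 -> COPY to pp2. 3 ppages; refcounts: pp0:1 pp1:2 pp2:1
Op 4: read(P0, v1) -> 40. No state change.
Op 5: write(P0, v0, 129). refcount(pp2)=1 -> write in place. 3 ppages; refcounts: pp0:1 pp1:2 pp2:1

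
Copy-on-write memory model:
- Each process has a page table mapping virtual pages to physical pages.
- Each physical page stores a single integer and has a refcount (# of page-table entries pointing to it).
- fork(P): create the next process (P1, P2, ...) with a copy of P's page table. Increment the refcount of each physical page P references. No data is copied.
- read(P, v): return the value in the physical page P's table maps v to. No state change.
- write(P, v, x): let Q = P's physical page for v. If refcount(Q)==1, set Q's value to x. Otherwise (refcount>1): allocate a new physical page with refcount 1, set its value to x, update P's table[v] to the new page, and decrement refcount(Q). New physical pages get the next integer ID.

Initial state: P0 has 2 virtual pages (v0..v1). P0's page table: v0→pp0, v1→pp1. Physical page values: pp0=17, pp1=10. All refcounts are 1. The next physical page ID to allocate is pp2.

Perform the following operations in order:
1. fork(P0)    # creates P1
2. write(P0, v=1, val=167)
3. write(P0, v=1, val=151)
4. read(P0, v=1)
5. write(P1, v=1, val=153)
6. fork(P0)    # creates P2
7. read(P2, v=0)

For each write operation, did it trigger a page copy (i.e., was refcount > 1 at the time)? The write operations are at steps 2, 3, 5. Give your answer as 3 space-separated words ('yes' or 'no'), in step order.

Op 1: fork(P0) -> P1. 2 ppages; refcounts: pp0:2 pp1:2
Op 2: write(P0, v1, 167). refcount(pp1)=2>1 -> COPY to pp2. 3 ppages; refcounts: pp0:2 pp1:1 pp2:1
Op 3: write(P0, v1, 151). refcount(pp2)=1 -> write in place. 3 ppages; refcounts: pp0:2 pp1:1 pp2:1
Op 4: read(P0, v1) -> 151. No state change.
Op 5: write(P1, v1, 153). refcount(pp1)=1 -> write in place. 3 ppages; refcounts: pp0:2 pp1:1 pp2:1
Op 6: fork(P0) -> P2. 3 ppages; refcounts: pp0:3 pp1:1 pp2:2
Op 7: read(P2, v0) -> 17. No state change.

yes no no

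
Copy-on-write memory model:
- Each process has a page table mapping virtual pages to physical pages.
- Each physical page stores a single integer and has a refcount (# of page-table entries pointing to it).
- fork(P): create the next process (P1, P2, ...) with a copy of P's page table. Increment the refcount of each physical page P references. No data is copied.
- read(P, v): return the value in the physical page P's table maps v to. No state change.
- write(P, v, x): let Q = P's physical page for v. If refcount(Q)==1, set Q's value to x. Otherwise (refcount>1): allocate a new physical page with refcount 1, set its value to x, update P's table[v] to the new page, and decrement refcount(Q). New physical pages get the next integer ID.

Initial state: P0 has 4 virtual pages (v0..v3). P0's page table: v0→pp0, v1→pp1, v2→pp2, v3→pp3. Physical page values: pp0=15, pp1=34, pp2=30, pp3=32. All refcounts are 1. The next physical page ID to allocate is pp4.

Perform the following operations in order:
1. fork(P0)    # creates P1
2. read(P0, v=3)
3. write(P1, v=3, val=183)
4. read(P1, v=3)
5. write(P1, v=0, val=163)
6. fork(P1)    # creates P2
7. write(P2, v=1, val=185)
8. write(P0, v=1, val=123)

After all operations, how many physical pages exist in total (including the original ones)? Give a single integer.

Answer: 8

Derivation:
Op 1: fork(P0) -> P1. 4 ppages; refcounts: pp0:2 pp1:2 pp2:2 pp3:2
Op 2: read(P0, v3) -> 32. No state change.
Op 3: write(P1, v3, 183). refcount(pp3)=2>1 -> COPY to pp4. 5 ppages; refcounts: pp0:2 pp1:2 pp2:2 pp3:1 pp4:1
Op 4: read(P1, v3) -> 183. No state change.
Op 5: write(P1, v0, 163). refcount(pp0)=2>1 -> COPY to pp5. 6 ppages; refcounts: pp0:1 pp1:2 pp2:2 pp3:1 pp4:1 pp5:1
Op 6: fork(P1) -> P2. 6 ppages; refcounts: pp0:1 pp1:3 pp2:3 pp3:1 pp4:2 pp5:2
Op 7: write(P2, v1, 185). refcount(pp1)=3>1 -> COPY to pp6. 7 ppages; refcounts: pp0:1 pp1:2 pp2:3 pp3:1 pp4:2 pp5:2 pp6:1
Op 8: write(P0, v1, 123). refcount(pp1)=2>1 -> COPY to pp7. 8 ppages; refcounts: pp0:1 pp1:1 pp2:3 pp3:1 pp4:2 pp5:2 pp6:1 pp7:1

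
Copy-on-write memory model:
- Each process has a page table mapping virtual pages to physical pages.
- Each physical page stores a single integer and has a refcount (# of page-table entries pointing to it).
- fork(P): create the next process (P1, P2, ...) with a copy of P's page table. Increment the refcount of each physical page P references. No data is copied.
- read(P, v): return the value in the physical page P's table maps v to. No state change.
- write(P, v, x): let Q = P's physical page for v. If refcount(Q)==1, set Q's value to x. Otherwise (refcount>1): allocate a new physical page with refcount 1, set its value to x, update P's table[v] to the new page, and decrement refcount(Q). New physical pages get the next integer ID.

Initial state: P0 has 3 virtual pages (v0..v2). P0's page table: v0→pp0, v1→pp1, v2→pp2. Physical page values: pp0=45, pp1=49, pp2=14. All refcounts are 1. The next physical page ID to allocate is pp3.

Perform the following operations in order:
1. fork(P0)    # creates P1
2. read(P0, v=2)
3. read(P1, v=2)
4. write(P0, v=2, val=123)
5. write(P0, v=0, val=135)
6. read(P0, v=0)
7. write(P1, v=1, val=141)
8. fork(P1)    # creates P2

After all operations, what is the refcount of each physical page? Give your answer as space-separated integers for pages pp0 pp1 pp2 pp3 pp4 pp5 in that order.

Op 1: fork(P0) -> P1. 3 ppages; refcounts: pp0:2 pp1:2 pp2:2
Op 2: read(P0, v2) -> 14. No state change.
Op 3: read(P1, v2) -> 14. No state change.
Op 4: write(P0, v2, 123). refcount(pp2)=2>1 -> COPY to pp3. 4 ppages; refcounts: pp0:2 pp1:2 pp2:1 pp3:1
Op 5: write(P0, v0, 135). refcount(pp0)=2>1 -> COPY to pp4. 5 ppages; refcounts: pp0:1 pp1:2 pp2:1 pp3:1 pp4:1
Op 6: read(P0, v0) -> 135. No state change.
Op 7: write(P1, v1, 141). refcount(pp1)=2>1 -> COPY to pp5. 6 ppages; refcounts: pp0:1 pp1:1 pp2:1 pp3:1 pp4:1 pp5:1
Op 8: fork(P1) -> P2. 6 ppages; refcounts: pp0:2 pp1:1 pp2:2 pp3:1 pp4:1 pp5:2

Answer: 2 1 2 1 1 2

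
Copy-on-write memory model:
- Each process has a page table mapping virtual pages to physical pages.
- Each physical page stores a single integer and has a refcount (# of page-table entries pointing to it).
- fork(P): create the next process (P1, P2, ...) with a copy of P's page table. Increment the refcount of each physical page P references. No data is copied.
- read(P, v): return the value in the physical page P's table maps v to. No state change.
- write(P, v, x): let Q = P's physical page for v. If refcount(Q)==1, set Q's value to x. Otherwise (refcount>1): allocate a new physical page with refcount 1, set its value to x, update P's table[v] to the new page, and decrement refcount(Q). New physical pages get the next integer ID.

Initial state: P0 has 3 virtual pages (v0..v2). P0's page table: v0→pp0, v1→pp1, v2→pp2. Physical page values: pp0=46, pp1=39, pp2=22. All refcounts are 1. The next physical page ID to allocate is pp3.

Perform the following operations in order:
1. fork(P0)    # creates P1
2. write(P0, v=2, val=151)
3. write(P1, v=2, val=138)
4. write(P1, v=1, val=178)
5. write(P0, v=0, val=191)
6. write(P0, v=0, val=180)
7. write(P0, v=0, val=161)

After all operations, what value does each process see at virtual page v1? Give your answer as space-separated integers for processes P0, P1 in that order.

Op 1: fork(P0) -> P1. 3 ppages; refcounts: pp0:2 pp1:2 pp2:2
Op 2: write(P0, v2, 151). refcount(pp2)=2>1 -> COPY to pp3. 4 ppages; refcounts: pp0:2 pp1:2 pp2:1 pp3:1
Op 3: write(P1, v2, 138). refcount(pp2)=1 -> write in place. 4 ppages; refcounts: pp0:2 pp1:2 pp2:1 pp3:1
Op 4: write(P1, v1, 178). refcount(pp1)=2>1 -> COPY to pp4. 5 ppages; refcounts: pp0:2 pp1:1 pp2:1 pp3:1 pp4:1
Op 5: write(P0, v0, 191). refcount(pp0)=2>1 -> COPY to pp5. 6 ppages; refcounts: pp0:1 pp1:1 pp2:1 pp3:1 pp4:1 pp5:1
Op 6: write(P0, v0, 180). refcount(pp5)=1 -> write in place. 6 ppages; refcounts: pp0:1 pp1:1 pp2:1 pp3:1 pp4:1 pp5:1
Op 7: write(P0, v0, 161). refcount(pp5)=1 -> write in place. 6 ppages; refcounts: pp0:1 pp1:1 pp2:1 pp3:1 pp4:1 pp5:1
P0: v1 -> pp1 = 39
P1: v1 -> pp4 = 178

Answer: 39 178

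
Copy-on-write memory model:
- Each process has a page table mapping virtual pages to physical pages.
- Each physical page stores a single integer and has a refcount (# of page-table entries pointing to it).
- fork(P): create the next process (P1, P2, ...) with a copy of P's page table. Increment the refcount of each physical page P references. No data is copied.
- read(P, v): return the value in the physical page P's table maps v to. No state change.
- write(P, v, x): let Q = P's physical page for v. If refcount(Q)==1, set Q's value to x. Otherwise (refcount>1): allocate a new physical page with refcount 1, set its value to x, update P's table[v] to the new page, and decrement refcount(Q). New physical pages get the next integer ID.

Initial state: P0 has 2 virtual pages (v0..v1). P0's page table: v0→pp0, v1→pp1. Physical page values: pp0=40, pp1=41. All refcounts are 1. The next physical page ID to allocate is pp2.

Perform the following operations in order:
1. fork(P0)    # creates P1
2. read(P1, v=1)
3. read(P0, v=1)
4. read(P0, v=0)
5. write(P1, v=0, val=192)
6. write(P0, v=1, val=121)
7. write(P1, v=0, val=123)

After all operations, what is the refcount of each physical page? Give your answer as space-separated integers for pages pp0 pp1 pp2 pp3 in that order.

Op 1: fork(P0) -> P1. 2 ppages; refcounts: pp0:2 pp1:2
Op 2: read(P1, v1) -> 41. No state change.
Op 3: read(P0, v1) -> 41. No state change.
Op 4: read(P0, v0) -> 40. No state change.
Op 5: write(P1, v0, 192). refcount(pp0)=2>1 -> COPY to pp2. 3 ppages; refcounts: pp0:1 pp1:2 pp2:1
Op 6: write(P0, v1, 121). refcount(pp1)=2>1 -> COPY to pp3. 4 ppages; refcounts: pp0:1 pp1:1 pp2:1 pp3:1
Op 7: write(P1, v0, 123). refcount(pp2)=1 -> write in place. 4 ppages; refcounts: pp0:1 pp1:1 pp2:1 pp3:1

Answer: 1 1 1 1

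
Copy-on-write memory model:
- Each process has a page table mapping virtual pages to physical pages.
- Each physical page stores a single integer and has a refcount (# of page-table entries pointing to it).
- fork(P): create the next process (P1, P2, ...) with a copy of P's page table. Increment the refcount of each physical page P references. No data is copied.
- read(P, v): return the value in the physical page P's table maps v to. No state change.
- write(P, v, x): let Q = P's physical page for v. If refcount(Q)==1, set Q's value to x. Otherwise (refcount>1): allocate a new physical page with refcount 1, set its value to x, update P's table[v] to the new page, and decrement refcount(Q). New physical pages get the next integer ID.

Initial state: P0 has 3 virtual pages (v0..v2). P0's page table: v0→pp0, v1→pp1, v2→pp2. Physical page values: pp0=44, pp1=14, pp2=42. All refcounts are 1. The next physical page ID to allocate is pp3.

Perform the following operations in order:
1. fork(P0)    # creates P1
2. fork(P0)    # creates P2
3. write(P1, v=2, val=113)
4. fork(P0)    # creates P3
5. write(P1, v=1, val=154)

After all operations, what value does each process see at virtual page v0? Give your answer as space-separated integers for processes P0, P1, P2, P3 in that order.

Op 1: fork(P0) -> P1. 3 ppages; refcounts: pp0:2 pp1:2 pp2:2
Op 2: fork(P0) -> P2. 3 ppages; refcounts: pp0:3 pp1:3 pp2:3
Op 3: write(P1, v2, 113). refcount(pp2)=3>1 -> COPY to pp3. 4 ppages; refcounts: pp0:3 pp1:3 pp2:2 pp3:1
Op 4: fork(P0) -> P3. 4 ppages; refcounts: pp0:4 pp1:4 pp2:3 pp3:1
Op 5: write(P1, v1, 154). refcount(pp1)=4>1 -> COPY to pp4. 5 ppages; refcounts: pp0:4 pp1:3 pp2:3 pp3:1 pp4:1
P0: v0 -> pp0 = 44
P1: v0 -> pp0 = 44
P2: v0 -> pp0 = 44
P3: v0 -> pp0 = 44

Answer: 44 44 44 44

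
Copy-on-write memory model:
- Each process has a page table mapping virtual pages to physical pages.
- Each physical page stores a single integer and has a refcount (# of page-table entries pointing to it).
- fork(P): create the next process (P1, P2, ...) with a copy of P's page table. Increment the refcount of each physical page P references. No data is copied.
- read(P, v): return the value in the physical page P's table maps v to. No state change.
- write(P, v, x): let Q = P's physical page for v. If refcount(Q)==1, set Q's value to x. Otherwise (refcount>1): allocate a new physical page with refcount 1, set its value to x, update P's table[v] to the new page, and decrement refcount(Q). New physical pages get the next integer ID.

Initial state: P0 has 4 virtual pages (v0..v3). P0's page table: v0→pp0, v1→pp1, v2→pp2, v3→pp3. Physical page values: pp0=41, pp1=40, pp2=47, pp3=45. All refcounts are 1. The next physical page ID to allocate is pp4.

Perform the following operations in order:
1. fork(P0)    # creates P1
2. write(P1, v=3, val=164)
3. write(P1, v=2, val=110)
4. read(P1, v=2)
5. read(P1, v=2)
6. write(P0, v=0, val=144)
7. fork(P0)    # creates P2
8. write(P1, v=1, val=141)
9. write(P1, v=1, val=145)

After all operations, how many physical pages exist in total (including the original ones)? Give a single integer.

Op 1: fork(P0) -> P1. 4 ppages; refcounts: pp0:2 pp1:2 pp2:2 pp3:2
Op 2: write(P1, v3, 164). refcount(pp3)=2>1 -> COPY to pp4. 5 ppages; refcounts: pp0:2 pp1:2 pp2:2 pp3:1 pp4:1
Op 3: write(P1, v2, 110). refcount(pp2)=2>1 -> COPY to pp5. 6 ppages; refcounts: pp0:2 pp1:2 pp2:1 pp3:1 pp4:1 pp5:1
Op 4: read(P1, v2) -> 110. No state change.
Op 5: read(P1, v2) -> 110. No state change.
Op 6: write(P0, v0, 144). refcount(pp0)=2>1 -> COPY to pp6. 7 ppages; refcounts: pp0:1 pp1:2 pp2:1 pp3:1 pp4:1 pp5:1 pp6:1
Op 7: fork(P0) -> P2. 7 ppages; refcounts: pp0:1 pp1:3 pp2:2 pp3:2 pp4:1 pp5:1 pp6:2
Op 8: write(P1, v1, 141). refcount(pp1)=3>1 -> COPY to pp7. 8 ppages; refcounts: pp0:1 pp1:2 pp2:2 pp3:2 pp4:1 pp5:1 pp6:2 pp7:1
Op 9: write(P1, v1, 145). refcount(pp7)=1 -> write in place. 8 ppages; refcounts: pp0:1 pp1:2 pp2:2 pp3:2 pp4:1 pp5:1 pp6:2 pp7:1

Answer: 8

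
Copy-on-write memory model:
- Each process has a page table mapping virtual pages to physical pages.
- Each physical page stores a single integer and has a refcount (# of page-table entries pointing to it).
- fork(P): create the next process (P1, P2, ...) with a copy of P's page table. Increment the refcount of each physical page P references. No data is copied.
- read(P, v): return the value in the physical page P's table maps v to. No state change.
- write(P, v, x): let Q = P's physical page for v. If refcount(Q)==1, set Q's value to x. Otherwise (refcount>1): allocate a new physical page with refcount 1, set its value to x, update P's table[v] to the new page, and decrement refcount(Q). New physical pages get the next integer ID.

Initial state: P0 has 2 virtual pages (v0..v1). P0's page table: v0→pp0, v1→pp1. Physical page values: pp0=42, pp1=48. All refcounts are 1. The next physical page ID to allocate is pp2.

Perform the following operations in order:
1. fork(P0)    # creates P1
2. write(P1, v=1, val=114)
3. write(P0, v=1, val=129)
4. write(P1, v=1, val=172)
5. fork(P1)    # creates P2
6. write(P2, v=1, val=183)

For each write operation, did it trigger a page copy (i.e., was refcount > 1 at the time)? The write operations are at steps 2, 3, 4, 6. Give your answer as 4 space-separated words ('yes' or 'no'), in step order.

Op 1: fork(P0) -> P1. 2 ppages; refcounts: pp0:2 pp1:2
Op 2: write(P1, v1, 114). refcount(pp1)=2>1 -> COPY to pp2. 3 ppages; refcounts: pp0:2 pp1:1 pp2:1
Op 3: write(P0, v1, 129). refcount(pp1)=1 -> write in place. 3 ppages; refcounts: pp0:2 pp1:1 pp2:1
Op 4: write(P1, v1, 172). refcount(pp2)=1 -> write in place. 3 ppages; refcounts: pp0:2 pp1:1 pp2:1
Op 5: fork(P1) -> P2. 3 ppages; refcounts: pp0:3 pp1:1 pp2:2
Op 6: write(P2, v1, 183). refcount(pp2)=2>1 -> COPY to pp3. 4 ppages; refcounts: pp0:3 pp1:1 pp2:1 pp3:1

yes no no yes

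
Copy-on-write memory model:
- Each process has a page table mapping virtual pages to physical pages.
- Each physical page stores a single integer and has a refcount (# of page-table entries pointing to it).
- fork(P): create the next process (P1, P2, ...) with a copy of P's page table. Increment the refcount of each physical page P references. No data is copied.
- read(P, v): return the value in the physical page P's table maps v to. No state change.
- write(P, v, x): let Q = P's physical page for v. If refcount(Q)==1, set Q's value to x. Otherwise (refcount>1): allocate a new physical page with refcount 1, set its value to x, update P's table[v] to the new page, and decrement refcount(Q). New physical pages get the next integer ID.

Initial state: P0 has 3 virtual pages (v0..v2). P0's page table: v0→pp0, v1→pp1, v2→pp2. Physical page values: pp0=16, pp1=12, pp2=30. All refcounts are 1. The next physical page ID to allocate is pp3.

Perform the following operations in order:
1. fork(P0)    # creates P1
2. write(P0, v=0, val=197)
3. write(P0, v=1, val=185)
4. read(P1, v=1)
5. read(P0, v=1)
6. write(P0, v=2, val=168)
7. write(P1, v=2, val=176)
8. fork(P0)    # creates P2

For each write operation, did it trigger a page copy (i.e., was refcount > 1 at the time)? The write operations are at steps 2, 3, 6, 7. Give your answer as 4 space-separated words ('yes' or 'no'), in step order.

Op 1: fork(P0) -> P1. 3 ppages; refcounts: pp0:2 pp1:2 pp2:2
Op 2: write(P0, v0, 197). refcount(pp0)=2>1 -> COPY to pp3. 4 ppages; refcounts: pp0:1 pp1:2 pp2:2 pp3:1
Op 3: write(P0, v1, 185). refcount(pp1)=2>1 -> COPY to pp4. 5 ppages; refcounts: pp0:1 pp1:1 pp2:2 pp3:1 pp4:1
Op 4: read(P1, v1) -> 12. No state change.
Op 5: read(P0, v1) -> 185. No state change.
Op 6: write(P0, v2, 168). refcount(pp2)=2>1 -> COPY to pp5. 6 ppages; refcounts: pp0:1 pp1:1 pp2:1 pp3:1 pp4:1 pp5:1
Op 7: write(P1, v2, 176). refcount(pp2)=1 -> write in place. 6 ppages; refcounts: pp0:1 pp1:1 pp2:1 pp3:1 pp4:1 pp5:1
Op 8: fork(P0) -> P2. 6 ppages; refcounts: pp0:1 pp1:1 pp2:1 pp3:2 pp4:2 pp5:2

yes yes yes no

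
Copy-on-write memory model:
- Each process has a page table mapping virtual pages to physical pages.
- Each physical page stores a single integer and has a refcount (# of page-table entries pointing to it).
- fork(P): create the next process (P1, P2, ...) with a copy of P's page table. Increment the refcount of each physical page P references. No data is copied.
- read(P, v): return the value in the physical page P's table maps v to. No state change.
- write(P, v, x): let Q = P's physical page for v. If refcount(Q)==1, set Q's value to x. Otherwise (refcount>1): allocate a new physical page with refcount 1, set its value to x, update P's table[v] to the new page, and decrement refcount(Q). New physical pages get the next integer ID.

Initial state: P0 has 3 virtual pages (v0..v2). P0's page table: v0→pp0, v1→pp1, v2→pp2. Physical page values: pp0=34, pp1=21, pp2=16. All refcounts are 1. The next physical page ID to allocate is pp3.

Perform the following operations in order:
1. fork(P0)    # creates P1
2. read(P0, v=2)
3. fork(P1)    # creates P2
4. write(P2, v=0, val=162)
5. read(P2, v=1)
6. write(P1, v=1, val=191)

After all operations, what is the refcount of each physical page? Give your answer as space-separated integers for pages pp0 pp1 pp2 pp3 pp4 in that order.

Answer: 2 2 3 1 1

Derivation:
Op 1: fork(P0) -> P1. 3 ppages; refcounts: pp0:2 pp1:2 pp2:2
Op 2: read(P0, v2) -> 16. No state change.
Op 3: fork(P1) -> P2. 3 ppages; refcounts: pp0:3 pp1:3 pp2:3
Op 4: write(P2, v0, 162). refcount(pp0)=3>1 -> COPY to pp3. 4 ppages; refcounts: pp0:2 pp1:3 pp2:3 pp3:1
Op 5: read(P2, v1) -> 21. No state change.
Op 6: write(P1, v1, 191). refcount(pp1)=3>1 -> COPY to pp4. 5 ppages; refcounts: pp0:2 pp1:2 pp2:3 pp3:1 pp4:1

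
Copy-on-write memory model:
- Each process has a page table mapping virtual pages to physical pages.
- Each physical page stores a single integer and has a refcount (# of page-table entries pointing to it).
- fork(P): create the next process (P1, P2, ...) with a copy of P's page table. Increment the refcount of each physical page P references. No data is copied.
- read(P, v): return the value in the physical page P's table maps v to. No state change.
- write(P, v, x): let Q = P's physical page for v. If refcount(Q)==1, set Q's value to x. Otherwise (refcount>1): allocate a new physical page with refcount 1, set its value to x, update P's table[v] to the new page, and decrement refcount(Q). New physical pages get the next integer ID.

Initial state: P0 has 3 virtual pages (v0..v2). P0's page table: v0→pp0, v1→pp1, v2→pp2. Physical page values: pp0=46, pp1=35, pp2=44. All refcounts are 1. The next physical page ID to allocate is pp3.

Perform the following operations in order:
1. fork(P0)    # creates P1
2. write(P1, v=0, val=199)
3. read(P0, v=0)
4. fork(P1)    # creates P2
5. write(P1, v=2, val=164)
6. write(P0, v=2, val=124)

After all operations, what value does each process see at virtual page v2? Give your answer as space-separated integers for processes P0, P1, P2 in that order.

Answer: 124 164 44

Derivation:
Op 1: fork(P0) -> P1. 3 ppages; refcounts: pp0:2 pp1:2 pp2:2
Op 2: write(P1, v0, 199). refcount(pp0)=2>1 -> COPY to pp3. 4 ppages; refcounts: pp0:1 pp1:2 pp2:2 pp3:1
Op 3: read(P0, v0) -> 46. No state change.
Op 4: fork(P1) -> P2. 4 ppages; refcounts: pp0:1 pp1:3 pp2:3 pp3:2
Op 5: write(P1, v2, 164). refcount(pp2)=3>1 -> COPY to pp4. 5 ppages; refcounts: pp0:1 pp1:3 pp2:2 pp3:2 pp4:1
Op 6: write(P0, v2, 124). refcount(pp2)=2>1 -> COPY to pp5. 6 ppages; refcounts: pp0:1 pp1:3 pp2:1 pp3:2 pp4:1 pp5:1
P0: v2 -> pp5 = 124
P1: v2 -> pp4 = 164
P2: v2 -> pp2 = 44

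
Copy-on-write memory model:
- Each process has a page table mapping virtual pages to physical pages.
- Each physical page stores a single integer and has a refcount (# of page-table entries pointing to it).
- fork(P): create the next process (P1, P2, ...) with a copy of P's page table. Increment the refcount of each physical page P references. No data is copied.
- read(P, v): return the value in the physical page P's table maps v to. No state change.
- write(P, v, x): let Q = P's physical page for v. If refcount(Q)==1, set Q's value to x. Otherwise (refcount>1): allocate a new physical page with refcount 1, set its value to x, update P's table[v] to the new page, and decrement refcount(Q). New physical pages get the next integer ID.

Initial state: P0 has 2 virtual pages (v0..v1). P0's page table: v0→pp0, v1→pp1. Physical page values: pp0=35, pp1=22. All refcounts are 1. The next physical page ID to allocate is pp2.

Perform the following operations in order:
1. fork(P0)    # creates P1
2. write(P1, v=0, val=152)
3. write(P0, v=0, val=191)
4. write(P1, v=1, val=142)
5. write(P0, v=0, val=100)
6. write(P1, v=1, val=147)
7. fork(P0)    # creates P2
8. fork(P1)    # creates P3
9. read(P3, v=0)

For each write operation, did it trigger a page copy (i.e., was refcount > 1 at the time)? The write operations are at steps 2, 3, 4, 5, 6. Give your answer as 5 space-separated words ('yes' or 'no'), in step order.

Op 1: fork(P0) -> P1. 2 ppages; refcounts: pp0:2 pp1:2
Op 2: write(P1, v0, 152). refcount(pp0)=2>1 -> COPY to pp2. 3 ppages; refcounts: pp0:1 pp1:2 pp2:1
Op 3: write(P0, v0, 191). refcount(pp0)=1 -> write in place. 3 ppages; refcounts: pp0:1 pp1:2 pp2:1
Op 4: write(P1, v1, 142). refcount(pp1)=2>1 -> COPY to pp3. 4 ppages; refcounts: pp0:1 pp1:1 pp2:1 pp3:1
Op 5: write(P0, v0, 100). refcount(pp0)=1 -> write in place. 4 ppages; refcounts: pp0:1 pp1:1 pp2:1 pp3:1
Op 6: write(P1, v1, 147). refcount(pp3)=1 -> write in place. 4 ppages; refcounts: pp0:1 pp1:1 pp2:1 pp3:1
Op 7: fork(P0) -> P2. 4 ppages; refcounts: pp0:2 pp1:2 pp2:1 pp3:1
Op 8: fork(P1) -> P3. 4 ppages; refcounts: pp0:2 pp1:2 pp2:2 pp3:2
Op 9: read(P3, v0) -> 152. No state change.

yes no yes no no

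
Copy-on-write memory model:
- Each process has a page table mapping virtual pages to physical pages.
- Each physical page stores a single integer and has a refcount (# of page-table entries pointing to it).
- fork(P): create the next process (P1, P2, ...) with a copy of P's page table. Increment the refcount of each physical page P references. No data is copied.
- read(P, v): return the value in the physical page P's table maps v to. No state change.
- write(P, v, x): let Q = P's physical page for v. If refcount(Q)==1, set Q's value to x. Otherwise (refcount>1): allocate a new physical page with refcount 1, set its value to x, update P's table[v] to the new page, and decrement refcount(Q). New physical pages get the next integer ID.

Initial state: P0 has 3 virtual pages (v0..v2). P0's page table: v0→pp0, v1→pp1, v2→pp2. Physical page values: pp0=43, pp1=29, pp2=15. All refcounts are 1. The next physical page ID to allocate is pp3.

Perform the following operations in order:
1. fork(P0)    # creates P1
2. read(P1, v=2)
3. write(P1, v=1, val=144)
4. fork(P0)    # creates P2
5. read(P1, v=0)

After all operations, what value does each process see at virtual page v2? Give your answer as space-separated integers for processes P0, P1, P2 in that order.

Op 1: fork(P0) -> P1. 3 ppages; refcounts: pp0:2 pp1:2 pp2:2
Op 2: read(P1, v2) -> 15. No state change.
Op 3: write(P1, v1, 144). refcount(pp1)=2>1 -> COPY to pp3. 4 ppages; refcounts: pp0:2 pp1:1 pp2:2 pp3:1
Op 4: fork(P0) -> P2. 4 ppages; refcounts: pp0:3 pp1:2 pp2:3 pp3:1
Op 5: read(P1, v0) -> 43. No state change.
P0: v2 -> pp2 = 15
P1: v2 -> pp2 = 15
P2: v2 -> pp2 = 15

Answer: 15 15 15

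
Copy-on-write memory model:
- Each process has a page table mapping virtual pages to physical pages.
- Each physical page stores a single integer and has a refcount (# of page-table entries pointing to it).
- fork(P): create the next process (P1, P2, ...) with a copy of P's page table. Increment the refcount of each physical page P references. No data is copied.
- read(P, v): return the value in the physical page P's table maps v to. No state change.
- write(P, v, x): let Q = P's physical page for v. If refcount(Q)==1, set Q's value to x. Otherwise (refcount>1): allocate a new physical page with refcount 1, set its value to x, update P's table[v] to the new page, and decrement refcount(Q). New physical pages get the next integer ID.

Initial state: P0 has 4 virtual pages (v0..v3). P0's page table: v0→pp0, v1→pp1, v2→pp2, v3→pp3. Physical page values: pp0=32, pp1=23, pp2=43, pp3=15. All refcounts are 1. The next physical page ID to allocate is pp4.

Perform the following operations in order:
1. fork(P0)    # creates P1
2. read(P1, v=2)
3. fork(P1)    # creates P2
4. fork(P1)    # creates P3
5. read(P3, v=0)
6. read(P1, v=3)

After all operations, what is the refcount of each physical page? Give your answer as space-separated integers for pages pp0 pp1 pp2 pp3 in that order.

Answer: 4 4 4 4

Derivation:
Op 1: fork(P0) -> P1. 4 ppages; refcounts: pp0:2 pp1:2 pp2:2 pp3:2
Op 2: read(P1, v2) -> 43. No state change.
Op 3: fork(P1) -> P2. 4 ppages; refcounts: pp0:3 pp1:3 pp2:3 pp3:3
Op 4: fork(P1) -> P3. 4 ppages; refcounts: pp0:4 pp1:4 pp2:4 pp3:4
Op 5: read(P3, v0) -> 32. No state change.
Op 6: read(P1, v3) -> 15. No state change.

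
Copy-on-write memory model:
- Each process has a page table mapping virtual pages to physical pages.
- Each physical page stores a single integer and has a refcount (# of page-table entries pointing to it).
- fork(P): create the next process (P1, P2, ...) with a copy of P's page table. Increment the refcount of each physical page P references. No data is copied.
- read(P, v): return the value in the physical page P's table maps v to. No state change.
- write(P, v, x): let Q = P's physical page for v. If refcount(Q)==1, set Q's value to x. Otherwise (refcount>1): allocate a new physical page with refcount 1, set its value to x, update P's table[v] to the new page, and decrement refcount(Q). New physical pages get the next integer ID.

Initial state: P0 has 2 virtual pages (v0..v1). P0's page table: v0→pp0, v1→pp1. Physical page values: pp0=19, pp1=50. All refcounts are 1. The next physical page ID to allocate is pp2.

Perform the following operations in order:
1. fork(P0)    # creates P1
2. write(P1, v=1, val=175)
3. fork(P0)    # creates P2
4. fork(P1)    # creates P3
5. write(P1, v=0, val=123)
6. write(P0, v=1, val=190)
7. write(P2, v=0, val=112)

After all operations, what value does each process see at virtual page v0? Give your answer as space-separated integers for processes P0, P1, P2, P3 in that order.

Answer: 19 123 112 19

Derivation:
Op 1: fork(P0) -> P1. 2 ppages; refcounts: pp0:2 pp1:2
Op 2: write(P1, v1, 175). refcount(pp1)=2>1 -> COPY to pp2. 3 ppages; refcounts: pp0:2 pp1:1 pp2:1
Op 3: fork(P0) -> P2. 3 ppages; refcounts: pp0:3 pp1:2 pp2:1
Op 4: fork(P1) -> P3. 3 ppages; refcounts: pp0:4 pp1:2 pp2:2
Op 5: write(P1, v0, 123). refcount(pp0)=4>1 -> COPY to pp3. 4 ppages; refcounts: pp0:3 pp1:2 pp2:2 pp3:1
Op 6: write(P0, v1, 190). refcount(pp1)=2>1 -> COPY to pp4. 5 ppages; refcounts: pp0:3 pp1:1 pp2:2 pp3:1 pp4:1
Op 7: write(P2, v0, 112). refcount(pp0)=3>1 -> COPY to pp5. 6 ppages; refcounts: pp0:2 pp1:1 pp2:2 pp3:1 pp4:1 pp5:1
P0: v0 -> pp0 = 19
P1: v0 -> pp3 = 123
P2: v0 -> pp5 = 112
P3: v0 -> pp0 = 19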